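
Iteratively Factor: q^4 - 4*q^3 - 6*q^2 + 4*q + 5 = (q - 5)*(q^3 + q^2 - q - 1) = (q - 5)*(q + 1)*(q^2 - 1) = (q - 5)*(q - 1)*(q + 1)*(q + 1)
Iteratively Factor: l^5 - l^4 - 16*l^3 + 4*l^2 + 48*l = (l)*(l^4 - l^3 - 16*l^2 + 4*l + 48) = l*(l - 4)*(l^3 + 3*l^2 - 4*l - 12) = l*(l - 4)*(l + 2)*(l^2 + l - 6) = l*(l - 4)*(l - 2)*(l + 2)*(l + 3)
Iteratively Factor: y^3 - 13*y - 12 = (y - 4)*(y^2 + 4*y + 3) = (y - 4)*(y + 1)*(y + 3)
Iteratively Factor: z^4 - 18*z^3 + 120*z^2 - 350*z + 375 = (z - 3)*(z^3 - 15*z^2 + 75*z - 125) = (z - 5)*(z - 3)*(z^2 - 10*z + 25) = (z - 5)^2*(z - 3)*(z - 5)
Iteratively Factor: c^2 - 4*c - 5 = (c - 5)*(c + 1)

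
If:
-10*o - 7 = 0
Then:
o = -7/10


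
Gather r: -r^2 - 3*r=-r^2 - 3*r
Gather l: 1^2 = 1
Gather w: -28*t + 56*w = -28*t + 56*w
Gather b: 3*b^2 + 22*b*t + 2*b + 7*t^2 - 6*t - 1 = 3*b^2 + b*(22*t + 2) + 7*t^2 - 6*t - 1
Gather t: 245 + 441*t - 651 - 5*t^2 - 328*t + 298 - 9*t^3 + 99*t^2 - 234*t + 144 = -9*t^3 + 94*t^2 - 121*t + 36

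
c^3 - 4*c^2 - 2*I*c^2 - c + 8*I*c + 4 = (c - 4)*(c - I)^2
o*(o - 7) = o^2 - 7*o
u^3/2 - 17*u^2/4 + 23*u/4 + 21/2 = (u/2 + 1/2)*(u - 6)*(u - 7/2)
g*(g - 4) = g^2 - 4*g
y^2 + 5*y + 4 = (y + 1)*(y + 4)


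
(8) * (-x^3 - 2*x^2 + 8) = -8*x^3 - 16*x^2 + 64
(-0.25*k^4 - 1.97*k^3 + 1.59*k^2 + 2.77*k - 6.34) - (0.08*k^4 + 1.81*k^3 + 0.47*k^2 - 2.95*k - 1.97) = -0.33*k^4 - 3.78*k^3 + 1.12*k^2 + 5.72*k - 4.37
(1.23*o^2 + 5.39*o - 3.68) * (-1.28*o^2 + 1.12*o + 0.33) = -1.5744*o^4 - 5.5216*o^3 + 11.1531*o^2 - 2.3429*o - 1.2144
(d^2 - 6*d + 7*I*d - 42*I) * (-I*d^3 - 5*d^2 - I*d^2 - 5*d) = -I*d^5 + 2*d^4 + 5*I*d^4 - 10*d^3 - 29*I*d^3 - 12*d^2 + 175*I*d^2 + 210*I*d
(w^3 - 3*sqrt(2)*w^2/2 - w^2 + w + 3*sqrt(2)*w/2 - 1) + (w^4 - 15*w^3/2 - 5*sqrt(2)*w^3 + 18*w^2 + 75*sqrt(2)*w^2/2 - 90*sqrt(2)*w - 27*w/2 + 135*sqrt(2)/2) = w^4 - 5*sqrt(2)*w^3 - 13*w^3/2 + 17*w^2 + 36*sqrt(2)*w^2 - 177*sqrt(2)*w/2 - 25*w/2 - 1 + 135*sqrt(2)/2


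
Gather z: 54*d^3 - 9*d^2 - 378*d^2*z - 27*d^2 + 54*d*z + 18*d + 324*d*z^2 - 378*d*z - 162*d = 54*d^3 - 36*d^2 + 324*d*z^2 - 144*d + z*(-378*d^2 - 324*d)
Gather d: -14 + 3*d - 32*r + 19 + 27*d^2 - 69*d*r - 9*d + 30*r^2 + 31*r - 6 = 27*d^2 + d*(-69*r - 6) + 30*r^2 - r - 1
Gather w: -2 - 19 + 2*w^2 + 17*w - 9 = 2*w^2 + 17*w - 30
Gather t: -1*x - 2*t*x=-2*t*x - x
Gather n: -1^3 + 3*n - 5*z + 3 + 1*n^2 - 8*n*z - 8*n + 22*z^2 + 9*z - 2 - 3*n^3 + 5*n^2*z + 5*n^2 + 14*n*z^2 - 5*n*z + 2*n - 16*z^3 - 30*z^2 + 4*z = -3*n^3 + n^2*(5*z + 6) + n*(14*z^2 - 13*z - 3) - 16*z^3 - 8*z^2 + 8*z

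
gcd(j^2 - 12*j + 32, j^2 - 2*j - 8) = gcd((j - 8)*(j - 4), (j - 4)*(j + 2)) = j - 4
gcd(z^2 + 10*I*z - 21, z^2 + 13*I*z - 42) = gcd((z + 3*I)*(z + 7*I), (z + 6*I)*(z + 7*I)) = z + 7*I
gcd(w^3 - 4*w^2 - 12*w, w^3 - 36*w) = w^2 - 6*w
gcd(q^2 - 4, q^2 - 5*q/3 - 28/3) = 1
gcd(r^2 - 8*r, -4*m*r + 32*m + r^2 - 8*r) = r - 8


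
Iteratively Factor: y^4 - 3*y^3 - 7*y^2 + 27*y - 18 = (y - 3)*(y^3 - 7*y + 6) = (y - 3)*(y - 1)*(y^2 + y - 6) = (y - 3)*(y - 2)*(y - 1)*(y + 3)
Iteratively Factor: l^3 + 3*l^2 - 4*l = (l - 1)*(l^2 + 4*l) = (l - 1)*(l + 4)*(l)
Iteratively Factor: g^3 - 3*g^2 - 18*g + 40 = (g + 4)*(g^2 - 7*g + 10) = (g - 2)*(g + 4)*(g - 5)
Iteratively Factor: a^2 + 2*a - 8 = (a - 2)*(a + 4)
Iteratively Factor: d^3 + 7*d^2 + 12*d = (d + 4)*(d^2 + 3*d) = d*(d + 4)*(d + 3)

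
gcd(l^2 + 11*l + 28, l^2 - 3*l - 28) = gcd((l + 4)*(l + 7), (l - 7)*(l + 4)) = l + 4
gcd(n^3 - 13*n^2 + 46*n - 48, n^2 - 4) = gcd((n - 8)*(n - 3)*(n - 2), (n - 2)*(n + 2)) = n - 2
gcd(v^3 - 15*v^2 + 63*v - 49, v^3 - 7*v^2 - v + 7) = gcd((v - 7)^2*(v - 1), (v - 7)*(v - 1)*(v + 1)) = v^2 - 8*v + 7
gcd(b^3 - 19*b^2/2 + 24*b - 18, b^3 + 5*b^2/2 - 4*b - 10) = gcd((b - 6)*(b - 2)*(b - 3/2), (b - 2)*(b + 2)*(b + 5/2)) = b - 2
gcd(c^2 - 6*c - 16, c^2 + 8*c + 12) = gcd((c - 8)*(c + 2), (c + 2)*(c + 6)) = c + 2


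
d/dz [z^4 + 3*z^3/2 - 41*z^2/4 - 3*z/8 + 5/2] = 4*z^3 + 9*z^2/2 - 41*z/2 - 3/8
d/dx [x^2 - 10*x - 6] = 2*x - 10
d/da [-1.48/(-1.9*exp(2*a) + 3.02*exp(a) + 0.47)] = (4.4696 - 5.624*exp(a))*exp(a)/(-1.9*exp(2*a) + 3.02*exp(a) + 0.47)^2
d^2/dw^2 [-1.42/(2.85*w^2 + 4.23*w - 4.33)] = (23.0679*w^2 + 34.23762*w - 1.42*(5.7*w + 4.23)*(11.4*w + 8.46) - 35.04702)/(2.85*w^2 + 4.23*w - 4.33)^3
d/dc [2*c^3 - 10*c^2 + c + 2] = 6*c^2 - 20*c + 1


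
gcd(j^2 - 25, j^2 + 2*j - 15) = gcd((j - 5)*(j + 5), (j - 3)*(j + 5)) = j + 5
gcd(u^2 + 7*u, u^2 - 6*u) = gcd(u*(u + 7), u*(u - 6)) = u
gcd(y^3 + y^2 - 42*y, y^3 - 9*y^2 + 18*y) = y^2 - 6*y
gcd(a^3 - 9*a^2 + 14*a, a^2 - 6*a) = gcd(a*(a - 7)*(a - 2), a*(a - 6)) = a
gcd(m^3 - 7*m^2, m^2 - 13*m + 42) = m - 7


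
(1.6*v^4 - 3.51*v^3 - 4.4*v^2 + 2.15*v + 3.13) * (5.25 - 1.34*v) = -2.144*v^5 + 13.1034*v^4 - 12.5315*v^3 - 25.981*v^2 + 7.0933*v + 16.4325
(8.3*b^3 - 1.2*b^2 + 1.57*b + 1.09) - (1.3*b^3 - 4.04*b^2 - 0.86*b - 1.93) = 7.0*b^3 + 2.84*b^2 + 2.43*b + 3.02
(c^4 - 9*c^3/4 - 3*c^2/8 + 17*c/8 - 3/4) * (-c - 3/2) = -c^5 + 3*c^4/4 + 15*c^3/4 - 25*c^2/16 - 39*c/16 + 9/8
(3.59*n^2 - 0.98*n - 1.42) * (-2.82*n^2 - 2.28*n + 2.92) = -10.1238*n^4 - 5.4216*n^3 + 16.7216*n^2 + 0.376*n - 4.1464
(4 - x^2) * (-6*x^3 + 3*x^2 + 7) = 6*x^5 - 3*x^4 - 24*x^3 + 5*x^2 + 28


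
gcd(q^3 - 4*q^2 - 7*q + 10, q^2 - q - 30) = 1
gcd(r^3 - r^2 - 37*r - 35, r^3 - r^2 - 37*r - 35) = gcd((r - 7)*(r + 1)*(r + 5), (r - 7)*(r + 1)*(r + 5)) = r^3 - r^2 - 37*r - 35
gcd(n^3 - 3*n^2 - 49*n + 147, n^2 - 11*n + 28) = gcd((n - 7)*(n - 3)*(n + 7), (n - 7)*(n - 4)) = n - 7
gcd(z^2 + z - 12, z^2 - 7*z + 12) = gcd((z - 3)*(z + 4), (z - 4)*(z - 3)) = z - 3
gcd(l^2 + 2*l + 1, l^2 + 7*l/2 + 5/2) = l + 1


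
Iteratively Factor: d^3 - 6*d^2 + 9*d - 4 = (d - 1)*(d^2 - 5*d + 4) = (d - 4)*(d - 1)*(d - 1)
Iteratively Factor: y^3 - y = (y + 1)*(y^2 - y) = (y - 1)*(y + 1)*(y)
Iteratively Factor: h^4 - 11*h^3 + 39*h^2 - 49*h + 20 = (h - 5)*(h^3 - 6*h^2 + 9*h - 4) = (h - 5)*(h - 1)*(h^2 - 5*h + 4) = (h - 5)*(h - 1)^2*(h - 4)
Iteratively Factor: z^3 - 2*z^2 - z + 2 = (z - 1)*(z^2 - z - 2) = (z - 2)*(z - 1)*(z + 1)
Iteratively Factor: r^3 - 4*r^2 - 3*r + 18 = (r - 3)*(r^2 - r - 6) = (r - 3)^2*(r + 2)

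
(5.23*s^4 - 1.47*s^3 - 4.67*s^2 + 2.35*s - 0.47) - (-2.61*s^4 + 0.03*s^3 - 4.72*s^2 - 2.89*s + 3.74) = 7.84*s^4 - 1.5*s^3 + 0.0499999999999998*s^2 + 5.24*s - 4.21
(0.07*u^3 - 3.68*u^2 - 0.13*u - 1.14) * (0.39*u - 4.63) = 0.0273*u^4 - 1.7593*u^3 + 16.9877*u^2 + 0.1573*u + 5.2782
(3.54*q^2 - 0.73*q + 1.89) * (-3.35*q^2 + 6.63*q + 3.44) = -11.859*q^4 + 25.9157*q^3 + 1.0062*q^2 + 10.0195*q + 6.5016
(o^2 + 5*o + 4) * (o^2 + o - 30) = o^4 + 6*o^3 - 21*o^2 - 146*o - 120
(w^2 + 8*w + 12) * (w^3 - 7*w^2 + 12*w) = w^5 + w^4 - 32*w^3 + 12*w^2 + 144*w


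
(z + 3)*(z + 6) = z^2 + 9*z + 18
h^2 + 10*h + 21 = (h + 3)*(h + 7)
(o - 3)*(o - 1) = o^2 - 4*o + 3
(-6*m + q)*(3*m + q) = -18*m^2 - 3*m*q + q^2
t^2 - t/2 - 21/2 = (t - 7/2)*(t + 3)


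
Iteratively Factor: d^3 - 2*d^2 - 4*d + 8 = (d - 2)*(d^2 - 4) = (d - 2)^2*(d + 2)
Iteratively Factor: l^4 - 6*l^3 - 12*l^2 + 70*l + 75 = (l - 5)*(l^3 - l^2 - 17*l - 15) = (l - 5)*(l + 3)*(l^2 - 4*l - 5) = (l - 5)^2*(l + 3)*(l + 1)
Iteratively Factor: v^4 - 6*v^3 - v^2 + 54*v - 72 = (v - 2)*(v^3 - 4*v^2 - 9*v + 36) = (v - 2)*(v + 3)*(v^2 - 7*v + 12) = (v - 3)*(v - 2)*(v + 3)*(v - 4)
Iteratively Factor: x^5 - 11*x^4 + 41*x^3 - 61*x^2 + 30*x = (x - 5)*(x^4 - 6*x^3 + 11*x^2 - 6*x) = (x - 5)*(x - 1)*(x^3 - 5*x^2 + 6*x) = (x - 5)*(x - 2)*(x - 1)*(x^2 - 3*x) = x*(x - 5)*(x - 2)*(x - 1)*(x - 3)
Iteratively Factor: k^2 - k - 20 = (k + 4)*(k - 5)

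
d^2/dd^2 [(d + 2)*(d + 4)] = 2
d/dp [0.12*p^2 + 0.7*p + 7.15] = 0.24*p + 0.7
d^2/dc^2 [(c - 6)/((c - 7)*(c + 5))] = 2*(c^3 - 18*c^2 + 141*c - 304)/(c^6 - 6*c^5 - 93*c^4 + 412*c^3 + 3255*c^2 - 7350*c - 42875)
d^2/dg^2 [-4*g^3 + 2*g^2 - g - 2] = 4 - 24*g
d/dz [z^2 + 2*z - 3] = 2*z + 2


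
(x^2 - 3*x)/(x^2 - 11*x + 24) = x/(x - 8)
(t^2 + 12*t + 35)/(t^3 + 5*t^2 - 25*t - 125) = (t + 7)/(t^2 - 25)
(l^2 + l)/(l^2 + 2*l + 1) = l/(l + 1)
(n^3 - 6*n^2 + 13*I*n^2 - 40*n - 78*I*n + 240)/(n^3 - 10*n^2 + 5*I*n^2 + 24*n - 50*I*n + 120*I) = (n + 8*I)/(n - 4)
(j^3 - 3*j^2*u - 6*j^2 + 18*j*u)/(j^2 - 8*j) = (j^2 - 3*j*u - 6*j + 18*u)/(j - 8)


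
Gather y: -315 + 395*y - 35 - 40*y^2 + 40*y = -40*y^2 + 435*y - 350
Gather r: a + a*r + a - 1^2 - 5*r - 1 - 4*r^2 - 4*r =2*a - 4*r^2 + r*(a - 9) - 2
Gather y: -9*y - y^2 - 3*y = -y^2 - 12*y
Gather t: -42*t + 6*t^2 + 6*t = 6*t^2 - 36*t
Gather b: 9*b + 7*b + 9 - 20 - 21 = 16*b - 32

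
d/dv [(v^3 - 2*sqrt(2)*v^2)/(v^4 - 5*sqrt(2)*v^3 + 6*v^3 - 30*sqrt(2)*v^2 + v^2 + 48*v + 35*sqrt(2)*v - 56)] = v*(-v*(v - 2*sqrt(2))*(4*v^3 - 15*sqrt(2)*v^2 + 18*v^2 - 60*sqrt(2)*v + 2*v + 48 + 35*sqrt(2)) + (3*v - 4*sqrt(2))*(v^4 - 5*sqrt(2)*v^3 + 6*v^3 - 30*sqrt(2)*v^2 + v^2 + 48*v + 35*sqrt(2)*v - 56))/(v^4 - 5*sqrt(2)*v^3 + 6*v^3 - 30*sqrt(2)*v^2 + v^2 + 48*v + 35*sqrt(2)*v - 56)^2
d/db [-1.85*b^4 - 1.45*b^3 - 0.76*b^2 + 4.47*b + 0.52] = -7.4*b^3 - 4.35*b^2 - 1.52*b + 4.47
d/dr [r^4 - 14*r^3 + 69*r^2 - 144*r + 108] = 4*r^3 - 42*r^2 + 138*r - 144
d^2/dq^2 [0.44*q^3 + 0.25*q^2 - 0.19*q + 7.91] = 2.64*q + 0.5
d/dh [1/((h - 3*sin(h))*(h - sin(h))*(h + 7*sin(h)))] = (-3*h^2*cos(h) - 3*h^2 - 6*h*sin(h) + 25*h*sin(2*h) - 63*cos(h)/4 - 25*cos(2*h)/2 + 63*cos(3*h)/4 + 25/2)/((h - 3*sin(h))^2*(h - sin(h))^2*(h + 7*sin(h))^2)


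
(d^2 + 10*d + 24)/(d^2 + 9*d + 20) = (d + 6)/(d + 5)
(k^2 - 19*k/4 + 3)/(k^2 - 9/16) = 4*(k - 4)/(4*k + 3)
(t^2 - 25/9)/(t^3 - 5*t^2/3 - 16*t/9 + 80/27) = 3*(3*t + 5)/(9*t^2 - 16)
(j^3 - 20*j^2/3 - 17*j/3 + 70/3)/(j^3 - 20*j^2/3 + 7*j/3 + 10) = (j^2 - 5*j - 14)/(j^2 - 5*j - 6)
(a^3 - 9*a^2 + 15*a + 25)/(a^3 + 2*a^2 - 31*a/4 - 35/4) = 4*(a^2 - 10*a + 25)/(4*a^2 + 4*a - 35)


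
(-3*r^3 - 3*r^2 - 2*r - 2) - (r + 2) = -3*r^3 - 3*r^2 - 3*r - 4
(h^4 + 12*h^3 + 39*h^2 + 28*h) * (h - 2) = h^5 + 10*h^4 + 15*h^3 - 50*h^2 - 56*h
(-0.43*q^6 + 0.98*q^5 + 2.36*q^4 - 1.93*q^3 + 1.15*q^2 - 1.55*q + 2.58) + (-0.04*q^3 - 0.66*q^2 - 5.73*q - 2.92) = -0.43*q^6 + 0.98*q^5 + 2.36*q^4 - 1.97*q^3 + 0.49*q^2 - 7.28*q - 0.34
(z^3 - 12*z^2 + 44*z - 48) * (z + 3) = z^4 - 9*z^3 + 8*z^2 + 84*z - 144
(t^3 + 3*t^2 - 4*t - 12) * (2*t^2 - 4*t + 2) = 2*t^5 + 2*t^4 - 18*t^3 - 2*t^2 + 40*t - 24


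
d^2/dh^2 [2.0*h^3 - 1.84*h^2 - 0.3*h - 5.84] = 12.0*h - 3.68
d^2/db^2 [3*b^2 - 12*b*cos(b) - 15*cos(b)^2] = 12*b*cos(b) - 60*sin(b)^2 + 24*sin(b) + 36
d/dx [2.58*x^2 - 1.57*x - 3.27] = 5.16*x - 1.57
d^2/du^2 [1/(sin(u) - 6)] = (-6*sin(u) + cos(u)^2 + 1)/(sin(u) - 6)^3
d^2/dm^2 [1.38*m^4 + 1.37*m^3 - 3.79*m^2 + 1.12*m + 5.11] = 16.56*m^2 + 8.22*m - 7.58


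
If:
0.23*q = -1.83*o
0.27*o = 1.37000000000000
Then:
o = 5.07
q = -40.37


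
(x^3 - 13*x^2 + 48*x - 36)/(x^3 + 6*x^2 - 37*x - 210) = (x^2 - 7*x + 6)/(x^2 + 12*x + 35)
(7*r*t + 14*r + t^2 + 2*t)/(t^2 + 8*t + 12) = (7*r + t)/(t + 6)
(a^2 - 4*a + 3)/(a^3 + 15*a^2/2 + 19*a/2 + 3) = 2*(a^2 - 4*a + 3)/(2*a^3 + 15*a^2 + 19*a + 6)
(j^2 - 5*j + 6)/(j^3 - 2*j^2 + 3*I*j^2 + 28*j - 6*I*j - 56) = (j - 3)/(j^2 + 3*I*j + 28)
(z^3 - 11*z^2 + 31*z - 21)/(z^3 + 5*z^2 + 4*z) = (z^3 - 11*z^2 + 31*z - 21)/(z*(z^2 + 5*z + 4))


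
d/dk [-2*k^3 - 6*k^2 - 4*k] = -6*k^2 - 12*k - 4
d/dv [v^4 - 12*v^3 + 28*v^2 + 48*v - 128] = 4*v^3 - 36*v^2 + 56*v + 48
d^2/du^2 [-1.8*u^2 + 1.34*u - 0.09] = -3.60000000000000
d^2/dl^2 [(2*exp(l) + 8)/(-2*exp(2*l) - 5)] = (-8*exp(4*l) - 128*exp(3*l) + 120*exp(2*l) + 320*exp(l) - 50)*exp(l)/(8*exp(6*l) + 60*exp(4*l) + 150*exp(2*l) + 125)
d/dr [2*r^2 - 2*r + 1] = 4*r - 2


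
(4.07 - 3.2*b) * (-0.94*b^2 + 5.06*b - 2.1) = 3.008*b^3 - 20.0178*b^2 + 27.3142*b - 8.547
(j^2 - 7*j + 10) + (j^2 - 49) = 2*j^2 - 7*j - 39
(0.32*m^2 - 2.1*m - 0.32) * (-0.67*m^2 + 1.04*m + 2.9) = -0.2144*m^4 + 1.7398*m^3 - 1.0416*m^2 - 6.4228*m - 0.928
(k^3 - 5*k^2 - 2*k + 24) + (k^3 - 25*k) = 2*k^3 - 5*k^2 - 27*k + 24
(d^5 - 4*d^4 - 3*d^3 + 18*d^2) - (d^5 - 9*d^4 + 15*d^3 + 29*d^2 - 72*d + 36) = 5*d^4 - 18*d^3 - 11*d^2 + 72*d - 36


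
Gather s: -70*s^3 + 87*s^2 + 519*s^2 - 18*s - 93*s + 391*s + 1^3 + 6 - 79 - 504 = -70*s^3 + 606*s^2 + 280*s - 576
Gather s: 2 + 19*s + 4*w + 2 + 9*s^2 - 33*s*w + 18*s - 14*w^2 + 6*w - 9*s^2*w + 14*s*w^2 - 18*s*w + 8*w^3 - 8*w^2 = s^2*(9 - 9*w) + s*(14*w^2 - 51*w + 37) + 8*w^3 - 22*w^2 + 10*w + 4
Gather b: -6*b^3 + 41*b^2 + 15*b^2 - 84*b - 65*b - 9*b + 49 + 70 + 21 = -6*b^3 + 56*b^2 - 158*b + 140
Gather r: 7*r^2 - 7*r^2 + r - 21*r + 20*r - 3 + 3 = 0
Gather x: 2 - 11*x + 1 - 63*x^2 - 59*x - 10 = -63*x^2 - 70*x - 7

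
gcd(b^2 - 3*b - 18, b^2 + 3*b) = b + 3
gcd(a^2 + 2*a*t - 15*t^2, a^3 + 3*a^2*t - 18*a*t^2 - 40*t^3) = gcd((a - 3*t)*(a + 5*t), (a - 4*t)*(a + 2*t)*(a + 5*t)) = a + 5*t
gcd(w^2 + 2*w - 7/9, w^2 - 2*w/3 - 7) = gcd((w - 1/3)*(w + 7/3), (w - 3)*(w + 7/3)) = w + 7/3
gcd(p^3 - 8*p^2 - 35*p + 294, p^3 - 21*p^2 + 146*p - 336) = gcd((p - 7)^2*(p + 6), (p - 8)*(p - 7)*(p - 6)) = p - 7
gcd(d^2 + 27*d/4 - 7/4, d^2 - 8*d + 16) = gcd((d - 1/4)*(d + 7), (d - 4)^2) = 1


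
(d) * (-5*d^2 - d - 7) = -5*d^3 - d^2 - 7*d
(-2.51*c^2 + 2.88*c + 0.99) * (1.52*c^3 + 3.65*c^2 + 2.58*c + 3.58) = -3.8152*c^5 - 4.7839*c^4 + 5.541*c^3 + 2.0581*c^2 + 12.8646*c + 3.5442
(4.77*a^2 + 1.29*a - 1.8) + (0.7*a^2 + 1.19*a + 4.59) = 5.47*a^2 + 2.48*a + 2.79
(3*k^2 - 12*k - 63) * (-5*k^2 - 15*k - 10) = -15*k^4 + 15*k^3 + 465*k^2 + 1065*k + 630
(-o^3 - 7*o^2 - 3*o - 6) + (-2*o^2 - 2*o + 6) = -o^3 - 9*o^2 - 5*o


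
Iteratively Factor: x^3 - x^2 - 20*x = (x)*(x^2 - x - 20) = x*(x + 4)*(x - 5)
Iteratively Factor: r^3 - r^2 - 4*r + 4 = (r - 2)*(r^2 + r - 2) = (r - 2)*(r + 2)*(r - 1)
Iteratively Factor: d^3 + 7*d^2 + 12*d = (d + 3)*(d^2 + 4*d) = d*(d + 3)*(d + 4)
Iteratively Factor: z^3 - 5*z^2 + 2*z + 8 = (z - 2)*(z^2 - 3*z - 4) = (z - 2)*(z + 1)*(z - 4)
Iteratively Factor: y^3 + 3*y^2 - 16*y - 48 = (y + 4)*(y^2 - y - 12) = (y + 3)*(y + 4)*(y - 4)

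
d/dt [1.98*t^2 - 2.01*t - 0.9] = 3.96*t - 2.01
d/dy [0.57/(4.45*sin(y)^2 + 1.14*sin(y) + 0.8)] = -(5.073*sin(y) + 0.6498)*cos(y)/(4.45*sin(y)^2 + 1.14*sin(y) + 0.8)^2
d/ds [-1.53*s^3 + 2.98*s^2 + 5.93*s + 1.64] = -4.59*s^2 + 5.96*s + 5.93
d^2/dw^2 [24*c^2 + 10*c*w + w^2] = 2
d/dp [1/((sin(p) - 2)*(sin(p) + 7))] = -(2*sin(p) + 5)*cos(p)/((sin(p) - 2)^2*(sin(p) + 7)^2)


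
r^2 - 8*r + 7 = (r - 7)*(r - 1)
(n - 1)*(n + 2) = n^2 + n - 2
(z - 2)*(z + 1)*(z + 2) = z^3 + z^2 - 4*z - 4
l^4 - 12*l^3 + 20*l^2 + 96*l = l*(l - 8)*(l - 6)*(l + 2)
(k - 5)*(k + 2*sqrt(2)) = k^2 - 5*k + 2*sqrt(2)*k - 10*sqrt(2)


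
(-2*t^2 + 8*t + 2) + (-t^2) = -3*t^2 + 8*t + 2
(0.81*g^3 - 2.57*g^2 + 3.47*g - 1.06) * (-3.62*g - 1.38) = -2.9322*g^4 + 8.1856*g^3 - 9.0148*g^2 - 0.9514*g + 1.4628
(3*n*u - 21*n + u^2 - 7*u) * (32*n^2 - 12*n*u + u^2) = 96*n^3*u - 672*n^3 - 4*n^2*u^2 + 28*n^2*u - 9*n*u^3 + 63*n*u^2 + u^4 - 7*u^3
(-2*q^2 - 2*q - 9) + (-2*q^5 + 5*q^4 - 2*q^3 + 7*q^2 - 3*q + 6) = -2*q^5 + 5*q^4 - 2*q^3 + 5*q^2 - 5*q - 3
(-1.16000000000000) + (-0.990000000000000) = -2.15000000000000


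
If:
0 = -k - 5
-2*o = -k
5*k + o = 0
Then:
No Solution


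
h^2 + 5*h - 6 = (h - 1)*(h + 6)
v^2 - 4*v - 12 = (v - 6)*(v + 2)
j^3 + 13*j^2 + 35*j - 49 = (j - 1)*(j + 7)^2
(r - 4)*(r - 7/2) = r^2 - 15*r/2 + 14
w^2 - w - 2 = (w - 2)*(w + 1)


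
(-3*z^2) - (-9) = 9 - 3*z^2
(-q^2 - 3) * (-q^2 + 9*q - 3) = q^4 - 9*q^3 + 6*q^2 - 27*q + 9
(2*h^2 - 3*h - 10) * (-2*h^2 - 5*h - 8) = -4*h^4 - 4*h^3 + 19*h^2 + 74*h + 80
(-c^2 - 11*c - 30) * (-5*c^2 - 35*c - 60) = 5*c^4 + 90*c^3 + 595*c^2 + 1710*c + 1800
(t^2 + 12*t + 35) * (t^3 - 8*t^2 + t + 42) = t^5 + 4*t^4 - 60*t^3 - 226*t^2 + 539*t + 1470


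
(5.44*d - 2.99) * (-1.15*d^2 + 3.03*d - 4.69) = -6.256*d^3 + 19.9217*d^2 - 34.5733*d + 14.0231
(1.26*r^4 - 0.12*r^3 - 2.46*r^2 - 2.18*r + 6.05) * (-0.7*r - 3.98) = -0.882*r^5 - 4.9308*r^4 + 2.1996*r^3 + 11.3168*r^2 + 4.4414*r - 24.079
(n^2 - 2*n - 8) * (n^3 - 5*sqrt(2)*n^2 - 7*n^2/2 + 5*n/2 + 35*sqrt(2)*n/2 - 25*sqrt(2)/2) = n^5 - 5*sqrt(2)*n^4 - 11*n^4/2 + 3*n^3/2 + 55*sqrt(2)*n^3/2 - 15*sqrt(2)*n^2/2 + 23*n^2 - 115*sqrt(2)*n - 20*n + 100*sqrt(2)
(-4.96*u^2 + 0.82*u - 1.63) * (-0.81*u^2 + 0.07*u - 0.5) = 4.0176*u^4 - 1.0114*u^3 + 3.8577*u^2 - 0.5241*u + 0.815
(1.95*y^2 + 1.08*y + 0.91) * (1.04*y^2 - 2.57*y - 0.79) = 2.028*y^4 - 3.8883*y^3 - 3.3697*y^2 - 3.1919*y - 0.7189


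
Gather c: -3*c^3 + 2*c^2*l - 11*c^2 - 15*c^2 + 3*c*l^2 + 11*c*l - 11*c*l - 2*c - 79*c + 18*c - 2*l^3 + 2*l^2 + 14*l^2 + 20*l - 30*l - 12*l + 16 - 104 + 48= -3*c^3 + c^2*(2*l - 26) + c*(3*l^2 - 63) - 2*l^3 + 16*l^2 - 22*l - 40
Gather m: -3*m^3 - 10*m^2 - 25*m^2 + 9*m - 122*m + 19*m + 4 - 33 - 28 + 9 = -3*m^3 - 35*m^2 - 94*m - 48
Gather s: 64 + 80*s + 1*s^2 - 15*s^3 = -15*s^3 + s^2 + 80*s + 64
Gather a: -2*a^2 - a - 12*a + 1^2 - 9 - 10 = -2*a^2 - 13*a - 18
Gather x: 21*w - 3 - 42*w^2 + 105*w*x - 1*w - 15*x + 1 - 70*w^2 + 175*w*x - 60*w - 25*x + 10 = -112*w^2 - 40*w + x*(280*w - 40) + 8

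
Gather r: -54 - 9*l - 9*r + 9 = -9*l - 9*r - 45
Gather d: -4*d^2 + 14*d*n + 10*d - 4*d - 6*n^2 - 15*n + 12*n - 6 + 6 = -4*d^2 + d*(14*n + 6) - 6*n^2 - 3*n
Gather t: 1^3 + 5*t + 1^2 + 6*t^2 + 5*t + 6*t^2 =12*t^2 + 10*t + 2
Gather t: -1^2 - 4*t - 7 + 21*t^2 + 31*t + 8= 21*t^2 + 27*t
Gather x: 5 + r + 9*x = r + 9*x + 5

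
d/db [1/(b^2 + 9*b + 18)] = (-2*b - 9)/(b^2 + 9*b + 18)^2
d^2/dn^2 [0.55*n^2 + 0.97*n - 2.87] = 1.10000000000000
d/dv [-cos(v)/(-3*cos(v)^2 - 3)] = -sin(v)^3/(3*(cos(v)^2 + 1)^2)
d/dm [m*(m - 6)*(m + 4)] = 3*m^2 - 4*m - 24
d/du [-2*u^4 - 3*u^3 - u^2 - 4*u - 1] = -8*u^3 - 9*u^2 - 2*u - 4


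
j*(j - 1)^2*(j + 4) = j^4 + 2*j^3 - 7*j^2 + 4*j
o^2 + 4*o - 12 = (o - 2)*(o + 6)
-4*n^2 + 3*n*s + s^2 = (-n + s)*(4*n + s)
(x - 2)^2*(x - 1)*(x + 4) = x^4 - x^3 - 12*x^2 + 28*x - 16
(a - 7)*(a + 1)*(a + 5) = a^3 - a^2 - 37*a - 35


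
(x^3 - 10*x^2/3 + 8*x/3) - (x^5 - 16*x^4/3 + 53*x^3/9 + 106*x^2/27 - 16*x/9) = -x^5 + 16*x^4/3 - 44*x^3/9 - 196*x^2/27 + 40*x/9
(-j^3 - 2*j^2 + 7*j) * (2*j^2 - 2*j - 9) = -2*j^5 - 2*j^4 + 27*j^3 + 4*j^2 - 63*j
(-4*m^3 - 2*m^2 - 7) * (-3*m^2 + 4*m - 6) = 12*m^5 - 10*m^4 + 16*m^3 + 33*m^2 - 28*m + 42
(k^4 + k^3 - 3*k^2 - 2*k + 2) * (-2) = -2*k^4 - 2*k^3 + 6*k^2 + 4*k - 4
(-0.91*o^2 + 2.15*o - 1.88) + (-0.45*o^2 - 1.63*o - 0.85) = -1.36*o^2 + 0.52*o - 2.73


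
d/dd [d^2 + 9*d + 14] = 2*d + 9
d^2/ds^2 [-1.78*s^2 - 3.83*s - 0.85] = -3.56000000000000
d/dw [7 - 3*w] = -3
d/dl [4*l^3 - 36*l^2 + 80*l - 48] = 12*l^2 - 72*l + 80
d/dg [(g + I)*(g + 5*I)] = 2*g + 6*I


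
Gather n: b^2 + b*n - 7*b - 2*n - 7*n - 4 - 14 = b^2 - 7*b + n*(b - 9) - 18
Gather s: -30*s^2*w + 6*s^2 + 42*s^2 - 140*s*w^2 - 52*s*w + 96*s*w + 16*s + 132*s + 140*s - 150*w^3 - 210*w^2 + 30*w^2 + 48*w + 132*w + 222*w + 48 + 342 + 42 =s^2*(48 - 30*w) + s*(-140*w^2 + 44*w + 288) - 150*w^3 - 180*w^2 + 402*w + 432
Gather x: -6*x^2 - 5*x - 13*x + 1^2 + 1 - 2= -6*x^2 - 18*x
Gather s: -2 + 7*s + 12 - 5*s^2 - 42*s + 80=-5*s^2 - 35*s + 90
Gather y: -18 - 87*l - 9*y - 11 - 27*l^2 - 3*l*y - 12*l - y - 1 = -27*l^2 - 99*l + y*(-3*l - 10) - 30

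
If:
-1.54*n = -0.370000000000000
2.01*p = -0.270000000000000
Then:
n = 0.24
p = -0.13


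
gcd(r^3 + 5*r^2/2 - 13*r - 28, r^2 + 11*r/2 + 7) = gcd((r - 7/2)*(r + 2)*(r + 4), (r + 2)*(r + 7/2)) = r + 2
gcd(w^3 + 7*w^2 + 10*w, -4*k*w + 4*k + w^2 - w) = 1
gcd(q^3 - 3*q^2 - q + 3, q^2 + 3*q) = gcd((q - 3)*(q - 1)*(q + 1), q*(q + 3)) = 1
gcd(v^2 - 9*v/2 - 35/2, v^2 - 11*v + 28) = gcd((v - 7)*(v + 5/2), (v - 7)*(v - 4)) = v - 7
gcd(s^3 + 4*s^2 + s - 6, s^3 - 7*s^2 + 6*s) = s - 1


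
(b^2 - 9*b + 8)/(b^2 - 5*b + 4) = (b - 8)/(b - 4)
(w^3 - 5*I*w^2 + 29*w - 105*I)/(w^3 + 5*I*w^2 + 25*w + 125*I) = (w^2 - 10*I*w - 21)/(w^2 + 25)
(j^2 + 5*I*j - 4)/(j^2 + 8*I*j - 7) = (j + 4*I)/(j + 7*I)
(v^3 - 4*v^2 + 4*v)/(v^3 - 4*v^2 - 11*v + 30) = v*(v - 2)/(v^2 - 2*v - 15)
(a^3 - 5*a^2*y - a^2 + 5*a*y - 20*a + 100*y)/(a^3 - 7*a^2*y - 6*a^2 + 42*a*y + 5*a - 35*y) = (-a^2 + 5*a*y - 4*a + 20*y)/(-a^2 + 7*a*y + a - 7*y)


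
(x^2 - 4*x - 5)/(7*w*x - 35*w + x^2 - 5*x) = (x + 1)/(7*w + x)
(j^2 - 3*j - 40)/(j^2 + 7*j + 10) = (j - 8)/(j + 2)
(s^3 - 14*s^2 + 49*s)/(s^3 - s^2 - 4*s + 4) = s*(s^2 - 14*s + 49)/(s^3 - s^2 - 4*s + 4)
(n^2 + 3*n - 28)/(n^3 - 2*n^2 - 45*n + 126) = (n - 4)/(n^2 - 9*n + 18)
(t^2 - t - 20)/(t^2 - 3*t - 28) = (t - 5)/(t - 7)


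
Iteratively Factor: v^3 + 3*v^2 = (v)*(v^2 + 3*v) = v*(v + 3)*(v)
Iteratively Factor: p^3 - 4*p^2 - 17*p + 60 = (p - 3)*(p^2 - p - 20) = (p - 3)*(p + 4)*(p - 5)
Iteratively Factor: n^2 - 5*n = (n - 5)*(n)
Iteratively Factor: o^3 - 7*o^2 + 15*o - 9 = (o - 3)*(o^2 - 4*o + 3) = (o - 3)*(o - 1)*(o - 3)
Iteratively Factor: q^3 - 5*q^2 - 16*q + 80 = (q - 5)*(q^2 - 16) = (q - 5)*(q - 4)*(q + 4)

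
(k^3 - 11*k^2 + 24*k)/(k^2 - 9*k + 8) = k*(k - 3)/(k - 1)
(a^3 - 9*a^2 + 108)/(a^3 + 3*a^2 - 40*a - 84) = (a^2 - 3*a - 18)/(a^2 + 9*a + 14)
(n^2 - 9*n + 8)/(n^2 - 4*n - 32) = (n - 1)/(n + 4)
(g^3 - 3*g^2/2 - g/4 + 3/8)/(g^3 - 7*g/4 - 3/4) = (g - 1/2)/(g + 1)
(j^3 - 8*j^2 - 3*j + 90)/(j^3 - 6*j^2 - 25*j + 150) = (j + 3)/(j + 5)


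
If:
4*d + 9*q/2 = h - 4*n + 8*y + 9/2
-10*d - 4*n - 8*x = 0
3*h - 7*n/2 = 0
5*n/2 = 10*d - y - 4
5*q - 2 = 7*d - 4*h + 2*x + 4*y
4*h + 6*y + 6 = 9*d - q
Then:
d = -19/39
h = -1351/312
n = -193/52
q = 701/156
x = 769/312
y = 127/312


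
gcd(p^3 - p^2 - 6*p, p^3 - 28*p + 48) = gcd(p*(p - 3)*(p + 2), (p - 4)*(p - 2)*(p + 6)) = 1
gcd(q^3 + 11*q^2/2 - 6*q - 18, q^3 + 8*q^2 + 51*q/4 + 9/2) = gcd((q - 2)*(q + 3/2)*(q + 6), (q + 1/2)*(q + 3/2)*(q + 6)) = q^2 + 15*q/2 + 9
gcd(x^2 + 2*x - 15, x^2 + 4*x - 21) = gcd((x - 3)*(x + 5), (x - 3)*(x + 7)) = x - 3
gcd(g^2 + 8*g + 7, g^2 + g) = g + 1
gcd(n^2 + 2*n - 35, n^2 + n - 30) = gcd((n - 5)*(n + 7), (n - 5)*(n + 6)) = n - 5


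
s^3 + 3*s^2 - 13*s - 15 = (s - 3)*(s + 1)*(s + 5)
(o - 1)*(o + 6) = o^2 + 5*o - 6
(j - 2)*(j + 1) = j^2 - j - 2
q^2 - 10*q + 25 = (q - 5)^2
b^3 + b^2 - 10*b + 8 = (b - 2)*(b - 1)*(b + 4)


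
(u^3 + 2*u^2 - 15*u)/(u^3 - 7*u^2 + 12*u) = (u + 5)/(u - 4)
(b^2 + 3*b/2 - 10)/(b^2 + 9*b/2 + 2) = (2*b - 5)/(2*b + 1)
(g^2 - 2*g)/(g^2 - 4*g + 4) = g/(g - 2)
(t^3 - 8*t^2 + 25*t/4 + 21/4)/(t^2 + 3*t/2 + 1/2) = (2*t^2 - 17*t + 21)/(2*(t + 1))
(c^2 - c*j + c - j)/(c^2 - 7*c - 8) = (c - j)/(c - 8)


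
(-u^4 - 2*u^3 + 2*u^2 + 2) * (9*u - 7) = -9*u^5 - 11*u^4 + 32*u^3 - 14*u^2 + 18*u - 14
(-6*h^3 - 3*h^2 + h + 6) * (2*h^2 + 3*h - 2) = -12*h^5 - 24*h^4 + 5*h^3 + 21*h^2 + 16*h - 12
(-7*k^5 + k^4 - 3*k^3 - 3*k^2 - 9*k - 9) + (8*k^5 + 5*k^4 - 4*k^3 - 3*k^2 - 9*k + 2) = k^5 + 6*k^4 - 7*k^3 - 6*k^2 - 18*k - 7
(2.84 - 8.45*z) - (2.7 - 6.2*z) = 0.14 - 2.25*z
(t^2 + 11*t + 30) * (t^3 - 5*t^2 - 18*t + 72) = t^5 + 6*t^4 - 43*t^3 - 276*t^2 + 252*t + 2160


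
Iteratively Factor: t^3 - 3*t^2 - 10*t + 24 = (t - 2)*(t^2 - t - 12) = (t - 4)*(t - 2)*(t + 3)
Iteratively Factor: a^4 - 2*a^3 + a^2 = (a - 1)*(a^3 - a^2) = a*(a - 1)*(a^2 - a) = a^2*(a - 1)*(a - 1)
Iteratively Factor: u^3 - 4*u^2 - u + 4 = (u + 1)*(u^2 - 5*u + 4) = (u - 4)*(u + 1)*(u - 1)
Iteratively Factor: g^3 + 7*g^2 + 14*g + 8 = (g + 2)*(g^2 + 5*g + 4) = (g + 2)*(g + 4)*(g + 1)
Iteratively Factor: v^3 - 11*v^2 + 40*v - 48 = (v - 3)*(v^2 - 8*v + 16) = (v - 4)*(v - 3)*(v - 4)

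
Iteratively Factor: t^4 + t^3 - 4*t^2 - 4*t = (t + 2)*(t^3 - t^2 - 2*t) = (t + 1)*(t + 2)*(t^2 - 2*t) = t*(t + 1)*(t + 2)*(t - 2)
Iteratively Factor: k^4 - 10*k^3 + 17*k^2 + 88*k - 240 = (k - 4)*(k^3 - 6*k^2 - 7*k + 60) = (k - 5)*(k - 4)*(k^2 - k - 12) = (k - 5)*(k - 4)^2*(k + 3)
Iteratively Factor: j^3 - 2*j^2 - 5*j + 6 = (j - 1)*(j^2 - j - 6) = (j - 3)*(j - 1)*(j + 2)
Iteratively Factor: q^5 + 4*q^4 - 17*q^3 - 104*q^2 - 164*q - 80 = (q - 5)*(q^4 + 9*q^3 + 28*q^2 + 36*q + 16) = (q - 5)*(q + 2)*(q^3 + 7*q^2 + 14*q + 8) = (q - 5)*(q + 2)*(q + 4)*(q^2 + 3*q + 2) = (q - 5)*(q + 1)*(q + 2)*(q + 4)*(q + 2)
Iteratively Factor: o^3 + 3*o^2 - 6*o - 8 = (o + 4)*(o^2 - o - 2) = (o - 2)*(o + 4)*(o + 1)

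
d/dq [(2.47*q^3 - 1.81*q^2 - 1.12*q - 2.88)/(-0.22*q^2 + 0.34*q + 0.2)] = (-0.5434*q^4 + 1.6796*q^3 + 0.6202*q^2 - 1.9912*q + 0.7552)/(0.0484*q^4 - 0.1496*q^3 + 0.0276*q^2 + 0.136*q + 0.04)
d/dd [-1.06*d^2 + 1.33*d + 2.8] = 1.33 - 2.12*d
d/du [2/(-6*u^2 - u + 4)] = 2*(12*u + 1)/(6*u^2 + u - 4)^2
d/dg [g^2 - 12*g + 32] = 2*g - 12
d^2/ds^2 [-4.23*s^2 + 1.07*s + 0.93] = -8.46000000000000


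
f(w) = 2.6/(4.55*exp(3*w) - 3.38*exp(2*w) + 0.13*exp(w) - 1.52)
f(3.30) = 0.00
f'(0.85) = -0.24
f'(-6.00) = 0.00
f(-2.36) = -1.69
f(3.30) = 0.00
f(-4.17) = -1.71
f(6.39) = 0.00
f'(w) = 2.6*(-13.65*exp(3*w) + 6.76*exp(2*w) - 0.13*exp(w))/(4.55*exp(3*w) - 3.38*exp(2*w) + 0.13*exp(w) - 1.52)^2 = (-35.49*exp(2*w) + 17.576*exp(w) - 0.338)*exp(w)/(4.55*exp(3*w) - 3.38*exp(2*w) + 0.13*exp(w) - 1.52)^2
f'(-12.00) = 0.00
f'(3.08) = -0.00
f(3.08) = 0.00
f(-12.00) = -1.71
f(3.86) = 0.00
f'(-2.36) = 0.04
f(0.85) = 0.07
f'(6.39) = -0.00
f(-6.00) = -1.71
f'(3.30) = -0.00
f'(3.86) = -0.00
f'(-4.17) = -0.00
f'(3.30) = -0.00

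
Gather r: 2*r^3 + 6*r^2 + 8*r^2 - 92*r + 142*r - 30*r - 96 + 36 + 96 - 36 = 2*r^3 + 14*r^2 + 20*r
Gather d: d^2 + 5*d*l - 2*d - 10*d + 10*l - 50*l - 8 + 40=d^2 + d*(5*l - 12) - 40*l + 32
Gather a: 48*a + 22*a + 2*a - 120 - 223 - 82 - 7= 72*a - 432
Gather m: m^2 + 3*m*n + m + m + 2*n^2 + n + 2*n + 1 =m^2 + m*(3*n + 2) + 2*n^2 + 3*n + 1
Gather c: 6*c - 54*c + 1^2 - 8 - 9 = -48*c - 16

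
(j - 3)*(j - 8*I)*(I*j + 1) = I*j^3 + 9*j^2 - 3*I*j^2 - 27*j - 8*I*j + 24*I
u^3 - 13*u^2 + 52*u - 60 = (u - 6)*(u - 5)*(u - 2)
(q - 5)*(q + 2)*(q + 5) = q^3 + 2*q^2 - 25*q - 50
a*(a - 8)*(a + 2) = a^3 - 6*a^2 - 16*a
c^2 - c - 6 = (c - 3)*(c + 2)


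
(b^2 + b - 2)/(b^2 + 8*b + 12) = (b - 1)/(b + 6)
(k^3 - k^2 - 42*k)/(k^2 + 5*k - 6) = k*(k - 7)/(k - 1)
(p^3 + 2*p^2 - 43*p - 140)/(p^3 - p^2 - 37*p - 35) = (p + 4)/(p + 1)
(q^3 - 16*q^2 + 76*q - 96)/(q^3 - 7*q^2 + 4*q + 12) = (q - 8)/(q + 1)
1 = 1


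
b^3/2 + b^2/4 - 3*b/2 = b*(b/2 + 1)*(b - 3/2)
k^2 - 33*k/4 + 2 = (k - 8)*(k - 1/4)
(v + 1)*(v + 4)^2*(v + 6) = v^4 + 15*v^3 + 78*v^2 + 160*v + 96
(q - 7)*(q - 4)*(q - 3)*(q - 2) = q^4 - 16*q^3 + 89*q^2 - 206*q + 168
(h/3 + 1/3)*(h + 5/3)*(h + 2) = h^3/3 + 14*h^2/9 + 7*h/3 + 10/9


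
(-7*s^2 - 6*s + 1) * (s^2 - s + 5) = -7*s^4 + s^3 - 28*s^2 - 31*s + 5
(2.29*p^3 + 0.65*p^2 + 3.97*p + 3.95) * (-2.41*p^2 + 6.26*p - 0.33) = -5.5189*p^5 + 12.7689*p^4 - 6.2544*p^3 + 15.1182*p^2 + 23.4169*p - 1.3035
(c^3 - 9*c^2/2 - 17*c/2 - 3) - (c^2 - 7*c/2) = c^3 - 11*c^2/2 - 5*c - 3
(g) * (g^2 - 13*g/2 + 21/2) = g^3 - 13*g^2/2 + 21*g/2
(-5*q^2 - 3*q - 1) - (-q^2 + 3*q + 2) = -4*q^2 - 6*q - 3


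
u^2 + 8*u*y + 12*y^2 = (u + 2*y)*(u + 6*y)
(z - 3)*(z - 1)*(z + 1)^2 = z^4 - 2*z^3 - 4*z^2 + 2*z + 3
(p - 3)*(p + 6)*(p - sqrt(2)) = p^3 - sqrt(2)*p^2 + 3*p^2 - 18*p - 3*sqrt(2)*p + 18*sqrt(2)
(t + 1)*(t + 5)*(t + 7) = t^3 + 13*t^2 + 47*t + 35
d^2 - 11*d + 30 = (d - 6)*(d - 5)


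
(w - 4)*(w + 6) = w^2 + 2*w - 24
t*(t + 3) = t^2 + 3*t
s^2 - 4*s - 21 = (s - 7)*(s + 3)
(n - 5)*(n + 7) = n^2 + 2*n - 35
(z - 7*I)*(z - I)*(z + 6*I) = z^3 - 2*I*z^2 + 41*z - 42*I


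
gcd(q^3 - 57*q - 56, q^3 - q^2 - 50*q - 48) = q^2 - 7*q - 8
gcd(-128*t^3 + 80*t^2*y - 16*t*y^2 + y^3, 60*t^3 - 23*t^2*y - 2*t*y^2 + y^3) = -4*t + y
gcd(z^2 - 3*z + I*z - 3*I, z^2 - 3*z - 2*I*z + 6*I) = z - 3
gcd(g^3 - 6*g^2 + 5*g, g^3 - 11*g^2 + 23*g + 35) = g - 5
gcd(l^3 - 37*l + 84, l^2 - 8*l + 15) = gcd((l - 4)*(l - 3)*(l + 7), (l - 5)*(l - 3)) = l - 3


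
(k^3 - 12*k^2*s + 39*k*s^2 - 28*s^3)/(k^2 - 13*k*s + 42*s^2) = (-k^2 + 5*k*s - 4*s^2)/(-k + 6*s)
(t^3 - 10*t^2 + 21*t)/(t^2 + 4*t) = (t^2 - 10*t + 21)/(t + 4)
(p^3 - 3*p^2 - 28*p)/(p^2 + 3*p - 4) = p*(p - 7)/(p - 1)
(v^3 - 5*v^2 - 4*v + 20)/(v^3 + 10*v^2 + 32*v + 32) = (v^2 - 7*v + 10)/(v^2 + 8*v + 16)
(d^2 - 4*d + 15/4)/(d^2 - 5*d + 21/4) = (2*d - 5)/(2*d - 7)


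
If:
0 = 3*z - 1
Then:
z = 1/3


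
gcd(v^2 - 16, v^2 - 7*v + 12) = v - 4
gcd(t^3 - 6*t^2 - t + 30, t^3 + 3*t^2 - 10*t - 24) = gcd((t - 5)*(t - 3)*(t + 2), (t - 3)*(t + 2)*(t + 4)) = t^2 - t - 6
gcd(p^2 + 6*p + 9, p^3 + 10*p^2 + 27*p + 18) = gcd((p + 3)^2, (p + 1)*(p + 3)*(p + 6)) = p + 3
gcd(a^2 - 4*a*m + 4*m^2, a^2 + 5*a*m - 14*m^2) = a - 2*m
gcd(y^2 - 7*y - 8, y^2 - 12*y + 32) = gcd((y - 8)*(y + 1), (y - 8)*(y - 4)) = y - 8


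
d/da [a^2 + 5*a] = 2*a + 5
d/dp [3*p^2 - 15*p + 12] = 6*p - 15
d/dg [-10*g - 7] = -10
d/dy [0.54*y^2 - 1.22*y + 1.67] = 1.08*y - 1.22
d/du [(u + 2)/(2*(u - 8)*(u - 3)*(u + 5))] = (-u^3 + 12*u + 91)/(u^6 - 12*u^5 - 26*u^4 + 612*u^3 - 479*u^2 - 7440*u + 14400)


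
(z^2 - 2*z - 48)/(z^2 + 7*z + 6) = (z - 8)/(z + 1)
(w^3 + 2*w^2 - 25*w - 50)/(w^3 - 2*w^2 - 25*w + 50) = (w + 2)/(w - 2)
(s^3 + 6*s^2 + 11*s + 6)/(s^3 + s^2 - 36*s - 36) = (s^2 + 5*s + 6)/(s^2 - 36)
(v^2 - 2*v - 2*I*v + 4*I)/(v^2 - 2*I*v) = (v - 2)/v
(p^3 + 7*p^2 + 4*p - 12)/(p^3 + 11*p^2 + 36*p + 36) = (p - 1)/(p + 3)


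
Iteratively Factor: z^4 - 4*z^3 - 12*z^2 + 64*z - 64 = (z - 4)*(z^3 - 12*z + 16) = (z - 4)*(z - 2)*(z^2 + 2*z - 8) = (z - 4)*(z - 2)^2*(z + 4)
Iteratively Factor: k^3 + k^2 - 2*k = (k - 1)*(k^2 + 2*k) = k*(k - 1)*(k + 2)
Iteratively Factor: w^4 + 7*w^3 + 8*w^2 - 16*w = (w)*(w^3 + 7*w^2 + 8*w - 16) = w*(w + 4)*(w^2 + 3*w - 4) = w*(w - 1)*(w + 4)*(w + 4)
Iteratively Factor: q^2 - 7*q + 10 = (q - 2)*(q - 5)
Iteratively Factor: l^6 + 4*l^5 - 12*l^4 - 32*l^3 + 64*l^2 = (l)*(l^5 + 4*l^4 - 12*l^3 - 32*l^2 + 64*l) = l*(l + 4)*(l^4 - 12*l^2 + 16*l) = l*(l - 2)*(l + 4)*(l^3 + 2*l^2 - 8*l) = l*(l - 2)*(l + 4)^2*(l^2 - 2*l) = l^2*(l - 2)*(l + 4)^2*(l - 2)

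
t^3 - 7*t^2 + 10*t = t*(t - 5)*(t - 2)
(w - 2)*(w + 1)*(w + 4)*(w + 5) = w^4 + 8*w^3 + 9*w^2 - 38*w - 40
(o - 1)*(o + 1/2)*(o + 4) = o^3 + 7*o^2/2 - 5*o/2 - 2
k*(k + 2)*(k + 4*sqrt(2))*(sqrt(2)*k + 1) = sqrt(2)*k^4 + 2*sqrt(2)*k^3 + 9*k^3 + 4*sqrt(2)*k^2 + 18*k^2 + 8*sqrt(2)*k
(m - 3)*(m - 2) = m^2 - 5*m + 6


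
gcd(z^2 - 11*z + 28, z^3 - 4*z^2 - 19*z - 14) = z - 7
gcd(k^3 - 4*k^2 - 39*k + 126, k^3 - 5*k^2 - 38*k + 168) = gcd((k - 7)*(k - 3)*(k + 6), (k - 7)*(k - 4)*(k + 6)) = k^2 - k - 42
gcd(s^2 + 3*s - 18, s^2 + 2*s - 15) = s - 3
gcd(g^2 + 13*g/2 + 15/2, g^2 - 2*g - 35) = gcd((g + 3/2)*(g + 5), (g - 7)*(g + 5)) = g + 5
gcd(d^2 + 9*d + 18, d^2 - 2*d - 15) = d + 3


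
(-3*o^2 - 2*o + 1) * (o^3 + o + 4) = -3*o^5 - 2*o^4 - 2*o^3 - 14*o^2 - 7*o + 4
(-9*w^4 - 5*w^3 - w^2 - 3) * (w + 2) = -9*w^5 - 23*w^4 - 11*w^3 - 2*w^2 - 3*w - 6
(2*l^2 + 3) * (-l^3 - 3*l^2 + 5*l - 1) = -2*l^5 - 6*l^4 + 7*l^3 - 11*l^2 + 15*l - 3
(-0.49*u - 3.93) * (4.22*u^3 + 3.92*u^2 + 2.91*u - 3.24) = -2.0678*u^4 - 18.5054*u^3 - 16.8315*u^2 - 9.8487*u + 12.7332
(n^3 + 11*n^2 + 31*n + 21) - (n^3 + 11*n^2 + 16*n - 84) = 15*n + 105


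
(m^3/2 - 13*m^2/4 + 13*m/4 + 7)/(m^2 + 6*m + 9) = (2*m^3 - 13*m^2 + 13*m + 28)/(4*(m^2 + 6*m + 9))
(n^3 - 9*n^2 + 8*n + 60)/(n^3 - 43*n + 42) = (n^2 - 3*n - 10)/(n^2 + 6*n - 7)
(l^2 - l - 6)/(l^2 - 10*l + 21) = (l + 2)/(l - 7)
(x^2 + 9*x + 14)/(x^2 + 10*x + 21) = (x + 2)/(x + 3)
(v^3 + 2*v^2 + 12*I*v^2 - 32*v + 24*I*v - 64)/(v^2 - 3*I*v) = (v^3 + v^2*(2 + 12*I) + 8*v*(-4 + 3*I) - 64)/(v*(v - 3*I))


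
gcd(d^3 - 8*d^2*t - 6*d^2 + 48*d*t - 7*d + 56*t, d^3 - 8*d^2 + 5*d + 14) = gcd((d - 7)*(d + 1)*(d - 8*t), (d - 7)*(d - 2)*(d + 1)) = d^2 - 6*d - 7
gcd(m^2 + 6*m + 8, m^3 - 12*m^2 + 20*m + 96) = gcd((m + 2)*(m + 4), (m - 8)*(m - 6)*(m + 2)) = m + 2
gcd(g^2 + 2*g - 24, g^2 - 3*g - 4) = g - 4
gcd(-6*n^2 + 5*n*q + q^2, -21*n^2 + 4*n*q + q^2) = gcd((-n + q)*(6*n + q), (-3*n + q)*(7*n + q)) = 1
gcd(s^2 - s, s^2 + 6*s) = s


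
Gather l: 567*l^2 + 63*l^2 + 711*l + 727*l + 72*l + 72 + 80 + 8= 630*l^2 + 1510*l + 160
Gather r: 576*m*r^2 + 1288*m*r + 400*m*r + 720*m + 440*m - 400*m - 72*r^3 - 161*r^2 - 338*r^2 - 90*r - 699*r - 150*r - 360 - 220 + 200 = 760*m - 72*r^3 + r^2*(576*m - 499) + r*(1688*m - 939) - 380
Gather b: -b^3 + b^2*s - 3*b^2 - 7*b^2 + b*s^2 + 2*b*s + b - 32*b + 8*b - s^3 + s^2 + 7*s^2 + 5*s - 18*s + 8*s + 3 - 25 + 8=-b^3 + b^2*(s - 10) + b*(s^2 + 2*s - 23) - s^3 + 8*s^2 - 5*s - 14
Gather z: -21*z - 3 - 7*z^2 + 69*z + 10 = -7*z^2 + 48*z + 7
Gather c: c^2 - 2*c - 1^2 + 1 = c^2 - 2*c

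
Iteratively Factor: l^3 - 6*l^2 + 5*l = (l - 1)*(l^2 - 5*l) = l*(l - 1)*(l - 5)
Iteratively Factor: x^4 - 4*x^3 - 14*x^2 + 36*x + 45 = (x - 5)*(x^3 + x^2 - 9*x - 9) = (x - 5)*(x + 1)*(x^2 - 9) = (x - 5)*(x + 1)*(x + 3)*(x - 3)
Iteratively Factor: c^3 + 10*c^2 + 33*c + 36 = (c + 4)*(c^2 + 6*c + 9) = (c + 3)*(c + 4)*(c + 3)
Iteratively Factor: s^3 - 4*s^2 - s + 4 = (s - 4)*(s^2 - 1) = (s - 4)*(s + 1)*(s - 1)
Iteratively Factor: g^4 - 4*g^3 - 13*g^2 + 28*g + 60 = (g - 5)*(g^3 + g^2 - 8*g - 12) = (g - 5)*(g + 2)*(g^2 - g - 6) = (g - 5)*(g + 2)^2*(g - 3)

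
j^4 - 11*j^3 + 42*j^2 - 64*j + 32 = (j - 4)^2*(j - 2)*(j - 1)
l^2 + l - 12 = (l - 3)*(l + 4)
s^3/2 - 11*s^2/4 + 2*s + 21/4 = (s/2 + 1/2)*(s - 7/2)*(s - 3)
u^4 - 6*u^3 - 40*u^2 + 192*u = u*(u - 8)*(u - 4)*(u + 6)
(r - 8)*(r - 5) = r^2 - 13*r + 40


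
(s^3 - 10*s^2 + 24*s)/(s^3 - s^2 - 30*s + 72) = s*(s - 6)/(s^2 + 3*s - 18)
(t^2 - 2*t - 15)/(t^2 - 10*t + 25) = (t + 3)/(t - 5)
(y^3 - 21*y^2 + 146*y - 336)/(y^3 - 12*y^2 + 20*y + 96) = (y - 7)/(y + 2)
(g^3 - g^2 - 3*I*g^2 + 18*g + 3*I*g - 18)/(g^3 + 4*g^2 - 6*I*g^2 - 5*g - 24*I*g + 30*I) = (g + 3*I)/(g + 5)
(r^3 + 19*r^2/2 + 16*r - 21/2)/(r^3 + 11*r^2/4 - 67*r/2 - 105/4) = 2*(2*r^2 + 5*r - 3)/(4*r^2 - 17*r - 15)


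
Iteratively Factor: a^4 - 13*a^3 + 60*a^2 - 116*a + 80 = (a - 2)*(a^3 - 11*a^2 + 38*a - 40) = (a - 4)*(a - 2)*(a^2 - 7*a + 10) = (a - 4)*(a - 2)^2*(a - 5)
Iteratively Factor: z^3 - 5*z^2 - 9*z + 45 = (z - 3)*(z^2 - 2*z - 15) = (z - 5)*(z - 3)*(z + 3)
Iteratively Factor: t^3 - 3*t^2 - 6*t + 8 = (t - 4)*(t^2 + t - 2) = (t - 4)*(t - 1)*(t + 2)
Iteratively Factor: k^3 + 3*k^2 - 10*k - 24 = (k - 3)*(k^2 + 6*k + 8) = (k - 3)*(k + 4)*(k + 2)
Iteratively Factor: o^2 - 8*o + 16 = (o - 4)*(o - 4)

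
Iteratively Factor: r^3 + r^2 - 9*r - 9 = (r + 1)*(r^2 - 9) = (r + 1)*(r + 3)*(r - 3)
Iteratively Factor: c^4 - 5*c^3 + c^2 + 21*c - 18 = (c - 1)*(c^3 - 4*c^2 - 3*c + 18) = (c - 3)*(c - 1)*(c^2 - c - 6) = (c - 3)^2*(c - 1)*(c + 2)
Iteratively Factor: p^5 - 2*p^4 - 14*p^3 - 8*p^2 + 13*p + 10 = (p + 2)*(p^4 - 4*p^3 - 6*p^2 + 4*p + 5) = (p - 5)*(p + 2)*(p^3 + p^2 - p - 1) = (p - 5)*(p + 1)*(p + 2)*(p^2 - 1) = (p - 5)*(p + 1)^2*(p + 2)*(p - 1)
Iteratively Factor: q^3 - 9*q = (q)*(q^2 - 9) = q*(q - 3)*(q + 3)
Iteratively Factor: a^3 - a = (a + 1)*(a^2 - a) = a*(a + 1)*(a - 1)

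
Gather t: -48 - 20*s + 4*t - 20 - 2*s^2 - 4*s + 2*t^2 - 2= -2*s^2 - 24*s + 2*t^2 + 4*t - 70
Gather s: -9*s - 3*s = -12*s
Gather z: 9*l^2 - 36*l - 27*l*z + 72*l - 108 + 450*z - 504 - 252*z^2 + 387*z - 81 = 9*l^2 + 36*l - 252*z^2 + z*(837 - 27*l) - 693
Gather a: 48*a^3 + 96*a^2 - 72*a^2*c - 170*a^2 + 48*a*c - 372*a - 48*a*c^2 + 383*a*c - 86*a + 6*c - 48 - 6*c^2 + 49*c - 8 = 48*a^3 + a^2*(-72*c - 74) + a*(-48*c^2 + 431*c - 458) - 6*c^2 + 55*c - 56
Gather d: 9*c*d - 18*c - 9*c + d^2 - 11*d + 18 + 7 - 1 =-27*c + d^2 + d*(9*c - 11) + 24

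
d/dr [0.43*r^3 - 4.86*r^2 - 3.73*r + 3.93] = 1.29*r^2 - 9.72*r - 3.73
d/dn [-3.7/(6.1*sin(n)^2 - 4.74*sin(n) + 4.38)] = (45.14*sin(n) - 17.538)*cos(n)/(6.1*sin(n)^2 - 4.74*sin(n) + 4.38)^2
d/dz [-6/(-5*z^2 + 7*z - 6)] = 6*(7 - 10*z)/(5*z^2 - 7*z + 6)^2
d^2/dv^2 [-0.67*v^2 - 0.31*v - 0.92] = -1.34000000000000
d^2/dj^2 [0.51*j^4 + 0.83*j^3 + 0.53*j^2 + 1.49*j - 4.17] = 6.12*j^2 + 4.98*j + 1.06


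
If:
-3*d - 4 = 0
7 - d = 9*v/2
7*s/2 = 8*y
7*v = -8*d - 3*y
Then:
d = -4/3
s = -992/567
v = 50/27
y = -62/81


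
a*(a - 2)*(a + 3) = a^3 + a^2 - 6*a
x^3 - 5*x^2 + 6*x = x*(x - 3)*(x - 2)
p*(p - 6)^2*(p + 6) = p^4 - 6*p^3 - 36*p^2 + 216*p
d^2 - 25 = (d - 5)*(d + 5)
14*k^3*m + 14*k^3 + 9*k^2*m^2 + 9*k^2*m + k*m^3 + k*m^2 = (2*k + m)*(7*k + m)*(k*m + k)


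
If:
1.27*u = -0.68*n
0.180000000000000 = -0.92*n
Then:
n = -0.20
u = 0.10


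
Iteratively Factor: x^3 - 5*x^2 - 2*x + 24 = (x + 2)*(x^2 - 7*x + 12) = (x - 3)*(x + 2)*(x - 4)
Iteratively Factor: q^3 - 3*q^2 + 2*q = (q)*(q^2 - 3*q + 2) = q*(q - 2)*(q - 1)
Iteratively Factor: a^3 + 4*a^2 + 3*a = (a + 1)*(a^2 + 3*a) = a*(a + 1)*(a + 3)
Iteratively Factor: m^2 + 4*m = (m + 4)*(m)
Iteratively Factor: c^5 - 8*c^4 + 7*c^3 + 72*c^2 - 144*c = (c)*(c^4 - 8*c^3 + 7*c^2 + 72*c - 144) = c*(c - 4)*(c^3 - 4*c^2 - 9*c + 36) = c*(c - 4)^2*(c^2 - 9) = c*(c - 4)^2*(c + 3)*(c - 3)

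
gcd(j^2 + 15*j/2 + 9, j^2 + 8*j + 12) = j + 6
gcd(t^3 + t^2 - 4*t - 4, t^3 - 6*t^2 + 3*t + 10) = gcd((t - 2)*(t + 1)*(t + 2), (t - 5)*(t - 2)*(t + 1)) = t^2 - t - 2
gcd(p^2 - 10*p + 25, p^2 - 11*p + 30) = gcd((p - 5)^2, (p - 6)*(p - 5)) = p - 5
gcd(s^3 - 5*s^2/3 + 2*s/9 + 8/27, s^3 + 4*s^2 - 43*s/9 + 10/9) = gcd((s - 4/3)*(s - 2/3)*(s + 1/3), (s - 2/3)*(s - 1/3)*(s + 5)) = s - 2/3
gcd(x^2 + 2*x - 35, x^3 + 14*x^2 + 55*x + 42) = x + 7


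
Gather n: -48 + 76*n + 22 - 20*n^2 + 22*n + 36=-20*n^2 + 98*n + 10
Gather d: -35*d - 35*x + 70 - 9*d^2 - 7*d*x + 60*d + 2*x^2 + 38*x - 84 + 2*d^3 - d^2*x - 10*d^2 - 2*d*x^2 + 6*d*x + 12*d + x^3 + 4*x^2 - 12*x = 2*d^3 + d^2*(-x - 19) + d*(-2*x^2 - x + 37) + x^3 + 6*x^2 - 9*x - 14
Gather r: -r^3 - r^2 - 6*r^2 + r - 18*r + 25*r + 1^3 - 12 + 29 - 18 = -r^3 - 7*r^2 + 8*r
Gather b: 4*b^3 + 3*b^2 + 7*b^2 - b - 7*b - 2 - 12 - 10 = 4*b^3 + 10*b^2 - 8*b - 24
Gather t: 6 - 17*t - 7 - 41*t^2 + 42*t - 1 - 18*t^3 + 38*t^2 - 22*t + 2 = -18*t^3 - 3*t^2 + 3*t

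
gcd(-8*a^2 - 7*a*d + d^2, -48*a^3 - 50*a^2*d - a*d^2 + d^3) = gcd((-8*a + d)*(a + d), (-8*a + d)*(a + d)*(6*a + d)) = 8*a^2 + 7*a*d - d^2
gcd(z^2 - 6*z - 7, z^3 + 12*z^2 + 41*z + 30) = z + 1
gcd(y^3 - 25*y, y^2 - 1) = 1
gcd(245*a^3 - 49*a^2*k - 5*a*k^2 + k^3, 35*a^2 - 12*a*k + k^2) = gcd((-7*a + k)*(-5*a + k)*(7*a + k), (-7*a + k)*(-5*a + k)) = 35*a^2 - 12*a*k + k^2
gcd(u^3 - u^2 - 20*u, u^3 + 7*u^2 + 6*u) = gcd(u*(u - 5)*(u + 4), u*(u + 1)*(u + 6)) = u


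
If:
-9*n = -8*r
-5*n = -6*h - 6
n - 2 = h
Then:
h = 4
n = 6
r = 27/4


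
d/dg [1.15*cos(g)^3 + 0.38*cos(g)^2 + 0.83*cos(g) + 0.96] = (3.45*sin(g)^2 - 0.76*cos(g) - 4.28)*sin(g)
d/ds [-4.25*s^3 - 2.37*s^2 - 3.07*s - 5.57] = -12.75*s^2 - 4.74*s - 3.07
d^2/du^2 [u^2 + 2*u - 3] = 2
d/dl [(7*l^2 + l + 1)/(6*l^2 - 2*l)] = (-10*l^2 - 6*l + 1)/(2*l^2*(9*l^2 - 6*l + 1))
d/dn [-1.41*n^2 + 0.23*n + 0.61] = 0.23 - 2.82*n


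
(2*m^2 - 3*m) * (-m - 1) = -2*m^3 + m^2 + 3*m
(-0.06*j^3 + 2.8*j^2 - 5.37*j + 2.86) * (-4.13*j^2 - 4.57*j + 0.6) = 0.2478*j^5 - 11.2898*j^4 + 9.3461*j^3 + 14.4091*j^2 - 16.2922*j + 1.716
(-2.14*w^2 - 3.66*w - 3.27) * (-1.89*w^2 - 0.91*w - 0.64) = 4.0446*w^4 + 8.8648*w^3 + 10.8805*w^2 + 5.3181*w + 2.0928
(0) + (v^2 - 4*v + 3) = v^2 - 4*v + 3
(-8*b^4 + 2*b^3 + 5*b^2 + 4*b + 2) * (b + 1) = -8*b^5 - 6*b^4 + 7*b^3 + 9*b^2 + 6*b + 2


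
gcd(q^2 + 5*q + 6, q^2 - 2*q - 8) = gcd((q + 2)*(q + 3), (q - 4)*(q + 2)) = q + 2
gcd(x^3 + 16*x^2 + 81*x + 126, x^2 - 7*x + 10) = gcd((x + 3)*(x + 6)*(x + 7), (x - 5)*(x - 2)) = 1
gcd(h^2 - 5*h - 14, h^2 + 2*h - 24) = 1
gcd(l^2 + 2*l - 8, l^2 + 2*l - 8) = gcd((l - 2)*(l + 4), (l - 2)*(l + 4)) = l^2 + 2*l - 8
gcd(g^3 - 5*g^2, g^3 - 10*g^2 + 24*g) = g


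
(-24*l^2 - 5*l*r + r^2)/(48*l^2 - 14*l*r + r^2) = (3*l + r)/(-6*l + r)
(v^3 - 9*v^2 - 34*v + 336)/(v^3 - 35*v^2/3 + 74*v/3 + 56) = 3*(v^2 - 2*v - 48)/(3*v^2 - 14*v - 24)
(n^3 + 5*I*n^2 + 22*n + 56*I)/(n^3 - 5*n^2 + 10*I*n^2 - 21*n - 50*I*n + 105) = (n^2 - 2*I*n + 8)/(n^2 + n*(-5 + 3*I) - 15*I)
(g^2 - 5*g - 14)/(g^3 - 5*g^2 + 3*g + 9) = (g^2 - 5*g - 14)/(g^3 - 5*g^2 + 3*g + 9)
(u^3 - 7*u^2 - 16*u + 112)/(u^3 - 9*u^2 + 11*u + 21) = (u^2 - 16)/(u^2 - 2*u - 3)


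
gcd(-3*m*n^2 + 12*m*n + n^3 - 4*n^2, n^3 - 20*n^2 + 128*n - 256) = n - 4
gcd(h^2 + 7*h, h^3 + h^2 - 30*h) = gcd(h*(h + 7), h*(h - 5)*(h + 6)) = h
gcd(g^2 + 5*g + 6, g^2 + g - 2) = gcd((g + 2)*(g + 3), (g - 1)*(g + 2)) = g + 2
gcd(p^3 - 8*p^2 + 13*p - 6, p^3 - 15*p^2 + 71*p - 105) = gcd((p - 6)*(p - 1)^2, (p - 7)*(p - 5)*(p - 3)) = 1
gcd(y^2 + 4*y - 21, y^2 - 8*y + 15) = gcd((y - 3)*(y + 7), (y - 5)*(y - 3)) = y - 3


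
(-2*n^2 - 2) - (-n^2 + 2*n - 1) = -n^2 - 2*n - 1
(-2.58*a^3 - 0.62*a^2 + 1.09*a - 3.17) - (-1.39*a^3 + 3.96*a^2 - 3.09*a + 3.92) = -1.19*a^3 - 4.58*a^2 + 4.18*a - 7.09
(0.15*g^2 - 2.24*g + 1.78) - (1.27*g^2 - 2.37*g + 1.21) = -1.12*g^2 + 0.13*g + 0.57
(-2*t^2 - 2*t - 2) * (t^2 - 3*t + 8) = -2*t^4 + 4*t^3 - 12*t^2 - 10*t - 16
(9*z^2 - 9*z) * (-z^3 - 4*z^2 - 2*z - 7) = -9*z^5 - 27*z^4 + 18*z^3 - 45*z^2 + 63*z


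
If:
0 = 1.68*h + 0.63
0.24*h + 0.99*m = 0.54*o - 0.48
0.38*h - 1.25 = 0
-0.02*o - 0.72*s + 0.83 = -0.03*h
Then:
No Solution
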